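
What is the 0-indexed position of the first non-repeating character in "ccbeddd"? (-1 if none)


Input: ccbeddd
Character frequencies:
  'b': 1
  'c': 2
  'd': 3
  'e': 1
Scanning left to right for freq == 1:
  Position 0 ('c'): freq=2, skip
  Position 1 ('c'): freq=2, skip
  Position 2 ('b'): unique! => answer = 2

2


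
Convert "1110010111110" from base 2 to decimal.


Input: "1110010111110" in base 2
Positional expansion:
  Digit '1' (value 1) x 2^12 = 4096
  Digit '1' (value 1) x 2^11 = 2048
  Digit '1' (value 1) x 2^10 = 1024
  Digit '0' (value 0) x 2^9 = 0
  Digit '0' (value 0) x 2^8 = 0
  Digit '1' (value 1) x 2^7 = 128
  Digit '0' (value 0) x 2^6 = 0
  Digit '1' (value 1) x 2^5 = 32
  Digit '1' (value 1) x 2^4 = 16
  Digit '1' (value 1) x 2^3 = 8
  Digit '1' (value 1) x 2^2 = 4
  Digit '1' (value 1) x 2^1 = 2
  Digit '0' (value 0) x 2^0 = 0
Sum = 7358

7358


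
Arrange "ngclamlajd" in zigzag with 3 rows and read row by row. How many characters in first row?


Zigzag "ngclamlajd" into 3 rows:
Placing characters:
  'n' => row 0
  'g' => row 1
  'c' => row 2
  'l' => row 1
  'a' => row 0
  'm' => row 1
  'l' => row 2
  'a' => row 1
  'j' => row 0
  'd' => row 1
Rows:
  Row 0: "naj"
  Row 1: "glmad"
  Row 2: "cl"
First row length: 3

3


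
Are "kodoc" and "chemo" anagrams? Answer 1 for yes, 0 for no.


Strings: "kodoc", "chemo"
Sorted first:  cdkoo
Sorted second: cehmo
Differ at position 1: 'd' vs 'e' => not anagrams

0


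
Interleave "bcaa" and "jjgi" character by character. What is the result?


Interleaving "bcaa" and "jjgi":
  Position 0: 'b' from first, 'j' from second => "bj"
  Position 1: 'c' from first, 'j' from second => "cj"
  Position 2: 'a' from first, 'g' from second => "ag"
  Position 3: 'a' from first, 'i' from second => "ai"
Result: bjcjagai

bjcjagai


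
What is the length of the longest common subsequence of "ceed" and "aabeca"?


LCS of "ceed" and "aabeca"
DP table:
           a    a    b    e    c    a
      0    0    0    0    0    0    0
  c   0    0    0    0    0    1    1
  e   0    0    0    0    1    1    1
  e   0    0    0    0    1    1    1
  d   0    0    0    0    1    1    1
LCS length = dp[4][6] = 1

1


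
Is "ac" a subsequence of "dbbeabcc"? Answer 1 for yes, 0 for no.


Check if "ac" is a subsequence of "dbbeabcc"
Greedy scan:
  Position 0 ('d'): no match needed
  Position 1 ('b'): no match needed
  Position 2 ('b'): no match needed
  Position 3 ('e'): no match needed
  Position 4 ('a'): matches sub[0] = 'a'
  Position 5 ('b'): no match needed
  Position 6 ('c'): matches sub[1] = 'c'
  Position 7 ('c'): no match needed
All 2 characters matched => is a subsequence

1


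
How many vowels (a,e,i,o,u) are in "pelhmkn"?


Input: pelhmkn
Checking each character:
  'p' at position 0: consonant
  'e' at position 1: vowel (running total: 1)
  'l' at position 2: consonant
  'h' at position 3: consonant
  'm' at position 4: consonant
  'k' at position 5: consonant
  'n' at position 6: consonant
Total vowels: 1

1


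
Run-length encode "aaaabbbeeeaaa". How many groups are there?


Input: aaaabbbeeeaaa
Scanning for consecutive runs:
  Group 1: 'a' x 4 (positions 0-3)
  Group 2: 'b' x 3 (positions 4-6)
  Group 3: 'e' x 3 (positions 7-9)
  Group 4: 'a' x 3 (positions 10-12)
Total groups: 4

4


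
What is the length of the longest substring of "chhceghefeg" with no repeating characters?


Input: "chhceghefeg"
Sliding window (track last position of each char):
  Position 0 ('c'): window [0,0] length 1 -- new best
  Position 1 ('h'): window [0,1] length 2 -- new best
  Position 2 ('h'): repeat (last at 1), move window start to 2
  Position 2 ('h'): window [2,2] length 1
  Position 3 ('c'): window [2,3] length 2
  Position 4 ('e'): window [2,4] length 3 -- new best
  Position 5 ('g'): window [2,5] length 4 -- new best
  Position 6 ('h'): repeat (last at 2), move window start to 3
  Position 6 ('h'): window [3,6] length 4
  Position 7 ('e'): repeat (last at 4), move window start to 5
  Position 7 ('e'): window [5,7] length 3
  Position 8 ('f'): window [5,8] length 4
  Position 9 ('e'): repeat (last at 7), move window start to 8
  Position 9 ('e'): window [8,9] length 2
  Position 10 ('g'): window [8,10] length 3
Longest substring with no repeats: "hceg" with length 4

4


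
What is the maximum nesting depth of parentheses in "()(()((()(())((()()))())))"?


Input: "()(()((()(())((()()))())))"
Tracking depth:
  Position 0 '(': depth becomes 1
  Position 1 ')': depth becomes 0
  Position 2 '(': depth becomes 1
  Position 3 '(': depth becomes 2
  Position 4 ')': depth becomes 1
  Position 5 '(': depth becomes 2
  Position 6 '(': depth becomes 3
  Position 7 '(': depth becomes 4
  Position 8 ')': depth becomes 3
  Position 9 '(': depth becomes 4
  Position 10 '(': depth becomes 5
  Position 11 ')': depth becomes 4
  Position 12 ')': depth becomes 3
  Position 13 '(': depth becomes 4
  Position 14 '(': depth becomes 5
  Position 15 '(': depth becomes 6
  Position 16 ')': depth becomes 5
  Position 17 '(': depth becomes 6
  Position 18 ')': depth becomes 5
  Position 19 ')': depth becomes 4
  Position 20 ')': depth becomes 3
  Position 21 '(': depth becomes 4
  Position 22 ')': depth becomes 3
  Position 23 ')': depth becomes 2
  Position 24 ')': depth becomes 1
  Position 25 ')': depth becomes 0
Maximum depth reached: 6

6


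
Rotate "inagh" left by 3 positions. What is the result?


Input: "inagh", rotate left by 3
First 3 characters: "ina"
Remaining characters: "gh"
Concatenate remaining + first: "gh" + "ina" = "ghina"

ghina


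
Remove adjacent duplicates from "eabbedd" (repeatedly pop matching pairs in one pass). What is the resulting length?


Input: eabbedd
Stack-based adjacent duplicate removal:
  Read 'e': push. Stack: e
  Read 'a': push. Stack: ea
  Read 'b': push. Stack: eab
  Read 'b': matches stack top 'b' => pop. Stack: ea
  Read 'e': push. Stack: eae
  Read 'd': push. Stack: eaed
  Read 'd': matches stack top 'd' => pop. Stack: eae
Final stack: "eae" (length 3)

3


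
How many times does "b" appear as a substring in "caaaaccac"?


Searching for "b" in "caaaaccac"
Scanning each position:
  Position 0: "c" => no
  Position 1: "a" => no
  Position 2: "a" => no
  Position 3: "a" => no
  Position 4: "a" => no
  Position 5: "c" => no
  Position 6: "c" => no
  Position 7: "a" => no
  Position 8: "c" => no
Total occurrences: 0

0


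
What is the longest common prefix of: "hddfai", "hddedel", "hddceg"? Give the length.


Words: hddfai, hddedel, hddceg
  Position 0: all 'h' => match
  Position 1: all 'd' => match
  Position 2: all 'd' => match
  Position 3: ('f', 'e', 'c') => mismatch, stop
LCP = "hdd" (length 3)

3


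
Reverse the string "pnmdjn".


Input: pnmdjn
Reading characters right to left:
  Position 5: 'n'
  Position 4: 'j'
  Position 3: 'd'
  Position 2: 'm'
  Position 1: 'n'
  Position 0: 'p'
Reversed: njdmnp

njdmnp


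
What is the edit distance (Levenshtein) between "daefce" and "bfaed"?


Computing edit distance: "daefce" -> "bfaed"
DP table:
           b    f    a    e    d
      0    1    2    3    4    5
  d   1    1    2    3    4    4
  a   2    2    2    2    3    4
  e   3    3    3    3    2    3
  f   4    4    3    4    3    3
  c   5    5    4    4    4    4
  e   6    6    5    5    4    5
Edit distance = dp[6][5] = 5

5


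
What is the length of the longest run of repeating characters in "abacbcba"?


Input: "abacbcba"
Scanning for longest run:
  Position 1 ('b'): new char, reset run to 1
  Position 2 ('a'): new char, reset run to 1
  Position 3 ('c'): new char, reset run to 1
  Position 4 ('b'): new char, reset run to 1
  Position 5 ('c'): new char, reset run to 1
  Position 6 ('b'): new char, reset run to 1
  Position 7 ('a'): new char, reset run to 1
Longest run: 'a' with length 1

1


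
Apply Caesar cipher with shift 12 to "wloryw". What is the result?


Caesar cipher: shift "wloryw" by 12
  'w' (pos 22) + 12 = pos 8 = 'i'
  'l' (pos 11) + 12 = pos 23 = 'x'
  'o' (pos 14) + 12 = pos 0 = 'a'
  'r' (pos 17) + 12 = pos 3 = 'd'
  'y' (pos 24) + 12 = pos 10 = 'k'
  'w' (pos 22) + 12 = pos 8 = 'i'
Result: ixadki

ixadki


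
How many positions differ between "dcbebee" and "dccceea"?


Comparing "dcbebee" and "dccceea" position by position:
  Position 0: 'd' vs 'd' => same
  Position 1: 'c' vs 'c' => same
  Position 2: 'b' vs 'c' => DIFFER
  Position 3: 'e' vs 'c' => DIFFER
  Position 4: 'b' vs 'e' => DIFFER
  Position 5: 'e' vs 'e' => same
  Position 6: 'e' vs 'a' => DIFFER
Positions that differ: 4

4


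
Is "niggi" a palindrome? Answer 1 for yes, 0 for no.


Input: niggi
Reversed: iggin
  Compare pos 0 ('n') with pos 4 ('i'): MISMATCH
  Compare pos 1 ('i') with pos 3 ('g'): MISMATCH
Result: not a palindrome

0


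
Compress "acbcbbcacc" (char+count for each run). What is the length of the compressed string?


Input: acbcbbcacc
Runs:
  'a' x 1 => "a1"
  'c' x 1 => "c1"
  'b' x 1 => "b1"
  'c' x 1 => "c1"
  'b' x 2 => "b2"
  'c' x 1 => "c1"
  'a' x 1 => "a1"
  'c' x 2 => "c2"
Compressed: "a1c1b1c1b2c1a1c2"
Compressed length: 16

16


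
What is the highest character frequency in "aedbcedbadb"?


Input: aedbcedbadb
Character counts:
  'a': 2
  'b': 3
  'c': 1
  'd': 3
  'e': 2
Maximum frequency: 3

3


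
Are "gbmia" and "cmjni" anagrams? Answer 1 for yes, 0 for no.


Strings: "gbmia", "cmjni"
Sorted first:  abgim
Sorted second: cijmn
Differ at position 0: 'a' vs 'c' => not anagrams

0


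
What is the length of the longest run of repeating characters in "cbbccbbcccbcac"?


Input: "cbbccbbcccbcac"
Scanning for longest run:
  Position 1 ('b'): new char, reset run to 1
  Position 2 ('b'): continues run of 'b', length=2
  Position 3 ('c'): new char, reset run to 1
  Position 4 ('c'): continues run of 'c', length=2
  Position 5 ('b'): new char, reset run to 1
  Position 6 ('b'): continues run of 'b', length=2
  Position 7 ('c'): new char, reset run to 1
  Position 8 ('c'): continues run of 'c', length=2
  Position 9 ('c'): continues run of 'c', length=3
  Position 10 ('b'): new char, reset run to 1
  Position 11 ('c'): new char, reset run to 1
  Position 12 ('a'): new char, reset run to 1
  Position 13 ('c'): new char, reset run to 1
Longest run: 'c' with length 3

3


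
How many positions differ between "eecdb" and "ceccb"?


Comparing "eecdb" and "ceccb" position by position:
  Position 0: 'e' vs 'c' => DIFFER
  Position 1: 'e' vs 'e' => same
  Position 2: 'c' vs 'c' => same
  Position 3: 'd' vs 'c' => DIFFER
  Position 4: 'b' vs 'b' => same
Positions that differ: 2

2


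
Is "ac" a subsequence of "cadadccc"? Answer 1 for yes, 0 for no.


Check if "ac" is a subsequence of "cadadccc"
Greedy scan:
  Position 0 ('c'): no match needed
  Position 1 ('a'): matches sub[0] = 'a'
  Position 2 ('d'): no match needed
  Position 3 ('a'): no match needed
  Position 4 ('d'): no match needed
  Position 5 ('c'): matches sub[1] = 'c'
  Position 6 ('c'): no match needed
  Position 7 ('c'): no match needed
All 2 characters matched => is a subsequence

1


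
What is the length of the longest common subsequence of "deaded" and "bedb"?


LCS of "deaded" and "bedb"
DP table:
           b    e    d    b
      0    0    0    0    0
  d   0    0    0    1    1
  e   0    0    1    1    1
  a   0    0    1    1    1
  d   0    0    1    2    2
  e   0    0    1    2    2
  d   0    0    1    2    2
LCS length = dp[6][4] = 2

2


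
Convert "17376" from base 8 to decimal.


Input: "17376" in base 8
Positional expansion:
  Digit '1' (value 1) x 8^4 = 4096
  Digit '7' (value 7) x 8^3 = 3584
  Digit '3' (value 3) x 8^2 = 192
  Digit '7' (value 7) x 8^1 = 56
  Digit '6' (value 6) x 8^0 = 6
Sum = 7934

7934


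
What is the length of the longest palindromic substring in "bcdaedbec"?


Input: "bcdaedbec"
Checking substrings for palindromes:
  No multi-char palindromic substrings found
Longest palindromic substring: "b" with length 1

1


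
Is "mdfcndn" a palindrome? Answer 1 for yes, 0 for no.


Input: mdfcndn
Reversed: ndncfdm
  Compare pos 0 ('m') with pos 6 ('n'): MISMATCH
  Compare pos 1 ('d') with pos 5 ('d'): match
  Compare pos 2 ('f') with pos 4 ('n'): MISMATCH
Result: not a palindrome

0


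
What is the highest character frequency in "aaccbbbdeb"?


Input: aaccbbbdeb
Character counts:
  'a': 2
  'b': 4
  'c': 2
  'd': 1
  'e': 1
Maximum frequency: 4

4


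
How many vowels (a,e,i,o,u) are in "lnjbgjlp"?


Input: lnjbgjlp
Checking each character:
  'l' at position 0: consonant
  'n' at position 1: consonant
  'j' at position 2: consonant
  'b' at position 3: consonant
  'g' at position 4: consonant
  'j' at position 5: consonant
  'l' at position 6: consonant
  'p' at position 7: consonant
Total vowels: 0

0


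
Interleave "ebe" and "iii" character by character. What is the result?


Interleaving "ebe" and "iii":
  Position 0: 'e' from first, 'i' from second => "ei"
  Position 1: 'b' from first, 'i' from second => "bi"
  Position 2: 'e' from first, 'i' from second => "ei"
Result: eibiei

eibiei


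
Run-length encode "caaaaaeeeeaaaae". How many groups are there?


Input: caaaaaeeeeaaaae
Scanning for consecutive runs:
  Group 1: 'c' x 1 (positions 0-0)
  Group 2: 'a' x 5 (positions 1-5)
  Group 3: 'e' x 4 (positions 6-9)
  Group 4: 'a' x 4 (positions 10-13)
  Group 5: 'e' x 1 (positions 14-14)
Total groups: 5

5


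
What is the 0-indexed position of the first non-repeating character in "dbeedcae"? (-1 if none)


Input: dbeedcae
Character frequencies:
  'a': 1
  'b': 1
  'c': 1
  'd': 2
  'e': 3
Scanning left to right for freq == 1:
  Position 0 ('d'): freq=2, skip
  Position 1 ('b'): unique! => answer = 1

1


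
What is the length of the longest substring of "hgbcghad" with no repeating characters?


Input: "hgbcghad"
Sliding window (track last position of each char):
  Position 0 ('h'): window [0,0] length 1 -- new best
  Position 1 ('g'): window [0,1] length 2 -- new best
  Position 2 ('b'): window [0,2] length 3 -- new best
  Position 3 ('c'): window [0,3] length 4 -- new best
  Position 4 ('g'): repeat (last at 1), move window start to 2
  Position 4 ('g'): window [2,4] length 3
  Position 5 ('h'): window [2,5] length 4
  Position 6 ('a'): window [2,6] length 5 -- new best
  Position 7 ('d'): window [2,7] length 6 -- new best
Longest substring with no repeats: "bcghad" with length 6

6


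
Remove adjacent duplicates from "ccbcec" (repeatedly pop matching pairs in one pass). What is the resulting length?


Input: ccbcec
Stack-based adjacent duplicate removal:
  Read 'c': push. Stack: c
  Read 'c': matches stack top 'c' => pop. Stack: (empty)
  Read 'b': push. Stack: b
  Read 'c': push. Stack: bc
  Read 'e': push. Stack: bce
  Read 'c': push. Stack: bcec
Final stack: "bcec" (length 4)

4


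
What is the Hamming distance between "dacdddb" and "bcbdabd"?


Comparing "dacdddb" and "bcbdabd" position by position:
  Position 0: 'd' vs 'b' => differ
  Position 1: 'a' vs 'c' => differ
  Position 2: 'c' vs 'b' => differ
  Position 3: 'd' vs 'd' => same
  Position 4: 'd' vs 'a' => differ
  Position 5: 'd' vs 'b' => differ
  Position 6: 'b' vs 'd' => differ
Total differences (Hamming distance): 6

6


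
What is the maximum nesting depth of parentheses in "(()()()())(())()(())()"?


Input: "(()()()())(())()(())()"
Tracking depth:
  Position 0 '(': depth becomes 1
  Position 1 '(': depth becomes 2
  Position 2 ')': depth becomes 1
  Position 3 '(': depth becomes 2
  Position 4 ')': depth becomes 1
  Position 5 '(': depth becomes 2
  Position 6 ')': depth becomes 1
  Position 7 '(': depth becomes 2
  Position 8 ')': depth becomes 1
  Position 9 ')': depth becomes 0
  Position 10 '(': depth becomes 1
  Position 11 '(': depth becomes 2
  Position 12 ')': depth becomes 1
  Position 13 ')': depth becomes 0
  Position 14 '(': depth becomes 1
  Position 15 ')': depth becomes 0
  Position 16 '(': depth becomes 1
  Position 17 '(': depth becomes 2
  Position 18 ')': depth becomes 1
  Position 19 ')': depth becomes 0
  Position 20 '(': depth becomes 1
  Position 21 ')': depth becomes 0
Maximum depth reached: 2

2


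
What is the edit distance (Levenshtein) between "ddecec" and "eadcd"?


Computing edit distance: "ddecec" -> "eadcd"
DP table:
           e    a    d    c    d
      0    1    2    3    4    5
  d   1    1    2    2    3    4
  d   2    2    2    2    3    3
  e   3    2    3    3    3    4
  c   4    3    3    4    3    4
  e   5    4    4    4    4    4
  c   6    5    5    5    4    5
Edit distance = dp[6][5] = 5

5


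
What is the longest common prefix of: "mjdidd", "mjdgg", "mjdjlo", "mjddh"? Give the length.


Words: mjdidd, mjdgg, mjdjlo, mjddh
  Position 0: all 'm' => match
  Position 1: all 'j' => match
  Position 2: all 'd' => match
  Position 3: ('i', 'g', 'j', 'd') => mismatch, stop
LCP = "mjd" (length 3)

3


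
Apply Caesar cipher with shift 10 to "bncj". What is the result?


Caesar cipher: shift "bncj" by 10
  'b' (pos 1) + 10 = pos 11 = 'l'
  'n' (pos 13) + 10 = pos 23 = 'x'
  'c' (pos 2) + 10 = pos 12 = 'm'
  'j' (pos 9) + 10 = pos 19 = 't'
Result: lxmt

lxmt


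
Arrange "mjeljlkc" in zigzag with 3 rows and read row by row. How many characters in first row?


Zigzag "mjeljlkc" into 3 rows:
Placing characters:
  'm' => row 0
  'j' => row 1
  'e' => row 2
  'l' => row 1
  'j' => row 0
  'l' => row 1
  'k' => row 2
  'c' => row 1
Rows:
  Row 0: "mj"
  Row 1: "jllc"
  Row 2: "ek"
First row length: 2

2


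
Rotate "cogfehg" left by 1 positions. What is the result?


Input: "cogfehg", rotate left by 1
First 1 characters: "c"
Remaining characters: "ogfehg"
Concatenate remaining + first: "ogfehg" + "c" = "ogfehgc"

ogfehgc


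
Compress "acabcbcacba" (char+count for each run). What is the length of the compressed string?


Input: acabcbcacba
Runs:
  'a' x 1 => "a1"
  'c' x 1 => "c1"
  'a' x 1 => "a1"
  'b' x 1 => "b1"
  'c' x 1 => "c1"
  'b' x 1 => "b1"
  'c' x 1 => "c1"
  'a' x 1 => "a1"
  'c' x 1 => "c1"
  'b' x 1 => "b1"
  'a' x 1 => "a1"
Compressed: "a1c1a1b1c1b1c1a1c1b1a1"
Compressed length: 22

22


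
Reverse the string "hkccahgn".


Input: hkccahgn
Reading characters right to left:
  Position 7: 'n'
  Position 6: 'g'
  Position 5: 'h'
  Position 4: 'a'
  Position 3: 'c'
  Position 2: 'c'
  Position 1: 'k'
  Position 0: 'h'
Reversed: nghacckh

nghacckh


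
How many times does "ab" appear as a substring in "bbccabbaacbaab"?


Searching for "ab" in "bbccabbaacbaab"
Scanning each position:
  Position 0: "bb" => no
  Position 1: "bc" => no
  Position 2: "cc" => no
  Position 3: "ca" => no
  Position 4: "ab" => MATCH
  Position 5: "bb" => no
  Position 6: "ba" => no
  Position 7: "aa" => no
  Position 8: "ac" => no
  Position 9: "cb" => no
  Position 10: "ba" => no
  Position 11: "aa" => no
  Position 12: "ab" => MATCH
Total occurrences: 2

2


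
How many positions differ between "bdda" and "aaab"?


Comparing "bdda" and "aaab" position by position:
  Position 0: 'b' vs 'a' => DIFFER
  Position 1: 'd' vs 'a' => DIFFER
  Position 2: 'd' vs 'a' => DIFFER
  Position 3: 'a' vs 'b' => DIFFER
Positions that differ: 4

4


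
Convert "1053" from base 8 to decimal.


Input: "1053" in base 8
Positional expansion:
  Digit '1' (value 1) x 8^3 = 512
  Digit '0' (value 0) x 8^2 = 0
  Digit '5' (value 5) x 8^1 = 40
  Digit '3' (value 3) x 8^0 = 3
Sum = 555

555


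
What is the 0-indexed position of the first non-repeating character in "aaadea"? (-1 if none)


Input: aaadea
Character frequencies:
  'a': 4
  'd': 1
  'e': 1
Scanning left to right for freq == 1:
  Position 0 ('a'): freq=4, skip
  Position 1 ('a'): freq=4, skip
  Position 2 ('a'): freq=4, skip
  Position 3 ('d'): unique! => answer = 3

3


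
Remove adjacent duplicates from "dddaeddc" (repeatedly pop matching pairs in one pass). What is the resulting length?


Input: dddaeddc
Stack-based adjacent duplicate removal:
  Read 'd': push. Stack: d
  Read 'd': matches stack top 'd' => pop. Stack: (empty)
  Read 'd': push. Stack: d
  Read 'a': push. Stack: da
  Read 'e': push. Stack: dae
  Read 'd': push. Stack: daed
  Read 'd': matches stack top 'd' => pop. Stack: dae
  Read 'c': push. Stack: daec
Final stack: "daec" (length 4)

4


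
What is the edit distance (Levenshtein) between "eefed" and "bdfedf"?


Computing edit distance: "eefed" -> "bdfedf"
DP table:
           b    d    f    e    d    f
      0    1    2    3    4    5    6
  e   1    1    2    3    3    4    5
  e   2    2    2    3    3    4    5
  f   3    3    3    2    3    4    4
  e   4    4    4    3    2    3    4
  d   5    5    4    4    3    2    3
Edit distance = dp[5][6] = 3

3


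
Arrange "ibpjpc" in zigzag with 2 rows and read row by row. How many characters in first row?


Zigzag "ibpjpc" into 2 rows:
Placing characters:
  'i' => row 0
  'b' => row 1
  'p' => row 0
  'j' => row 1
  'p' => row 0
  'c' => row 1
Rows:
  Row 0: "ipp"
  Row 1: "bjc"
First row length: 3

3


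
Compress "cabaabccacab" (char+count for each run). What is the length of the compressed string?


Input: cabaabccacab
Runs:
  'c' x 1 => "c1"
  'a' x 1 => "a1"
  'b' x 1 => "b1"
  'a' x 2 => "a2"
  'b' x 1 => "b1"
  'c' x 2 => "c2"
  'a' x 1 => "a1"
  'c' x 1 => "c1"
  'a' x 1 => "a1"
  'b' x 1 => "b1"
Compressed: "c1a1b1a2b1c2a1c1a1b1"
Compressed length: 20

20


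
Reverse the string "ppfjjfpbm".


Input: ppfjjfpbm
Reading characters right to left:
  Position 8: 'm'
  Position 7: 'b'
  Position 6: 'p'
  Position 5: 'f'
  Position 4: 'j'
  Position 3: 'j'
  Position 2: 'f'
  Position 1: 'p'
  Position 0: 'p'
Reversed: mbpfjjfpp

mbpfjjfpp


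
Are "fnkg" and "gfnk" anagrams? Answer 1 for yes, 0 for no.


Strings: "fnkg", "gfnk"
Sorted first:  fgkn
Sorted second: fgkn
Sorted forms match => anagrams

1


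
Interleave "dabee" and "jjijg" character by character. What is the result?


Interleaving "dabee" and "jjijg":
  Position 0: 'd' from first, 'j' from second => "dj"
  Position 1: 'a' from first, 'j' from second => "aj"
  Position 2: 'b' from first, 'i' from second => "bi"
  Position 3: 'e' from first, 'j' from second => "ej"
  Position 4: 'e' from first, 'g' from second => "eg"
Result: djajbiejeg

djajbiejeg


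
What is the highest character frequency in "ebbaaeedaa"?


Input: ebbaaeedaa
Character counts:
  'a': 4
  'b': 2
  'd': 1
  'e': 3
Maximum frequency: 4

4


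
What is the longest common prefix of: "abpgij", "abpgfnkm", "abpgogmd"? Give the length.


Words: abpgij, abpgfnkm, abpgogmd
  Position 0: all 'a' => match
  Position 1: all 'b' => match
  Position 2: all 'p' => match
  Position 3: all 'g' => match
  Position 4: ('i', 'f', 'o') => mismatch, stop
LCP = "abpg" (length 4)

4


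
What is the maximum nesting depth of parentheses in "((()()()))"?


Input: "((()()()))"
Tracking depth:
  Position 0 '(': depth becomes 1
  Position 1 '(': depth becomes 2
  Position 2 '(': depth becomes 3
  Position 3 ')': depth becomes 2
  Position 4 '(': depth becomes 3
  Position 5 ')': depth becomes 2
  Position 6 '(': depth becomes 3
  Position 7 ')': depth becomes 2
  Position 8 ')': depth becomes 1
  Position 9 ')': depth becomes 0
Maximum depth reached: 3

3


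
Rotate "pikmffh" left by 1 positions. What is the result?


Input: "pikmffh", rotate left by 1
First 1 characters: "p"
Remaining characters: "ikmffh"
Concatenate remaining + first: "ikmffh" + "p" = "ikmffhp"

ikmffhp


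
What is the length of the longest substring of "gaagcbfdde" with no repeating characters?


Input: "gaagcbfdde"
Sliding window (track last position of each char):
  Position 0 ('g'): window [0,0] length 1 -- new best
  Position 1 ('a'): window [0,1] length 2 -- new best
  Position 2 ('a'): repeat (last at 1), move window start to 2
  Position 2 ('a'): window [2,2] length 1
  Position 3 ('g'): window [2,3] length 2
  Position 4 ('c'): window [2,4] length 3 -- new best
  Position 5 ('b'): window [2,5] length 4 -- new best
  Position 6 ('f'): window [2,6] length 5 -- new best
  Position 7 ('d'): window [2,7] length 6 -- new best
  Position 8 ('d'): repeat (last at 7), move window start to 8
  Position 8 ('d'): window [8,8] length 1
  Position 9 ('e'): window [8,9] length 2
Longest substring with no repeats: "agcbfd" with length 6

6


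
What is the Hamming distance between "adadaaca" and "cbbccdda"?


Comparing "adadaaca" and "cbbccdda" position by position:
  Position 0: 'a' vs 'c' => differ
  Position 1: 'd' vs 'b' => differ
  Position 2: 'a' vs 'b' => differ
  Position 3: 'd' vs 'c' => differ
  Position 4: 'a' vs 'c' => differ
  Position 5: 'a' vs 'd' => differ
  Position 6: 'c' vs 'd' => differ
  Position 7: 'a' vs 'a' => same
Total differences (Hamming distance): 7

7


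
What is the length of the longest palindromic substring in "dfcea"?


Input: "dfcea"
Checking substrings for palindromes:
  No multi-char palindromic substrings found
Longest palindromic substring: "d" with length 1

1


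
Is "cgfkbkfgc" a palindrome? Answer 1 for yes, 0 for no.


Input: cgfkbkfgc
Reversed: cgfkbkfgc
  Compare pos 0 ('c') with pos 8 ('c'): match
  Compare pos 1 ('g') with pos 7 ('g'): match
  Compare pos 2 ('f') with pos 6 ('f'): match
  Compare pos 3 ('k') with pos 5 ('k'): match
Result: palindrome

1


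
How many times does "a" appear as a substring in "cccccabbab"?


Searching for "a" in "cccccabbab"
Scanning each position:
  Position 0: "c" => no
  Position 1: "c" => no
  Position 2: "c" => no
  Position 3: "c" => no
  Position 4: "c" => no
  Position 5: "a" => MATCH
  Position 6: "b" => no
  Position 7: "b" => no
  Position 8: "a" => MATCH
  Position 9: "b" => no
Total occurrences: 2

2


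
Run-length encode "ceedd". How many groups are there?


Input: ceedd
Scanning for consecutive runs:
  Group 1: 'c' x 1 (positions 0-0)
  Group 2: 'e' x 2 (positions 1-2)
  Group 3: 'd' x 2 (positions 3-4)
Total groups: 3

3


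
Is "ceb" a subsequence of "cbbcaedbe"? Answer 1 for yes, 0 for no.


Check if "ceb" is a subsequence of "cbbcaedbe"
Greedy scan:
  Position 0 ('c'): matches sub[0] = 'c'
  Position 1 ('b'): no match needed
  Position 2 ('b'): no match needed
  Position 3 ('c'): no match needed
  Position 4 ('a'): no match needed
  Position 5 ('e'): matches sub[1] = 'e'
  Position 6 ('d'): no match needed
  Position 7 ('b'): matches sub[2] = 'b'
  Position 8 ('e'): no match needed
All 3 characters matched => is a subsequence

1


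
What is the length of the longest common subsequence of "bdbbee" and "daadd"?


LCS of "bdbbee" and "daadd"
DP table:
           d    a    a    d    d
      0    0    0    0    0    0
  b   0    0    0    0    0    0
  d   0    1    1    1    1    1
  b   0    1    1    1    1    1
  b   0    1    1    1    1    1
  e   0    1    1    1    1    1
  e   0    1    1    1    1    1
LCS length = dp[6][5] = 1

1


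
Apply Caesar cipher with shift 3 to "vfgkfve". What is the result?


Caesar cipher: shift "vfgkfve" by 3
  'v' (pos 21) + 3 = pos 24 = 'y'
  'f' (pos 5) + 3 = pos 8 = 'i'
  'g' (pos 6) + 3 = pos 9 = 'j'
  'k' (pos 10) + 3 = pos 13 = 'n'
  'f' (pos 5) + 3 = pos 8 = 'i'
  'v' (pos 21) + 3 = pos 24 = 'y'
  'e' (pos 4) + 3 = pos 7 = 'h'
Result: yijniyh

yijniyh


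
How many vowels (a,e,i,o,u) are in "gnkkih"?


Input: gnkkih
Checking each character:
  'g' at position 0: consonant
  'n' at position 1: consonant
  'k' at position 2: consonant
  'k' at position 3: consonant
  'i' at position 4: vowel (running total: 1)
  'h' at position 5: consonant
Total vowels: 1

1


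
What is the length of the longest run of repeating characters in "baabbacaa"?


Input: "baabbacaa"
Scanning for longest run:
  Position 1 ('a'): new char, reset run to 1
  Position 2 ('a'): continues run of 'a', length=2
  Position 3 ('b'): new char, reset run to 1
  Position 4 ('b'): continues run of 'b', length=2
  Position 5 ('a'): new char, reset run to 1
  Position 6 ('c'): new char, reset run to 1
  Position 7 ('a'): new char, reset run to 1
  Position 8 ('a'): continues run of 'a', length=2
Longest run: 'a' with length 2

2


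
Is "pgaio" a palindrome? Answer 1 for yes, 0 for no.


Input: pgaio
Reversed: oiagp
  Compare pos 0 ('p') with pos 4 ('o'): MISMATCH
  Compare pos 1 ('g') with pos 3 ('i'): MISMATCH
Result: not a palindrome

0


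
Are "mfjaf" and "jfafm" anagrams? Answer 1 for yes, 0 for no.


Strings: "mfjaf", "jfafm"
Sorted first:  affjm
Sorted second: affjm
Sorted forms match => anagrams

1


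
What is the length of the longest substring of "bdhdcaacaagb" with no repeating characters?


Input: "bdhdcaacaagb"
Sliding window (track last position of each char):
  Position 0 ('b'): window [0,0] length 1 -- new best
  Position 1 ('d'): window [0,1] length 2 -- new best
  Position 2 ('h'): window [0,2] length 3 -- new best
  Position 3 ('d'): repeat (last at 1), move window start to 2
  Position 3 ('d'): window [2,3] length 2
  Position 4 ('c'): window [2,4] length 3
  Position 5 ('a'): window [2,5] length 4 -- new best
  Position 6 ('a'): repeat (last at 5), move window start to 6
  Position 6 ('a'): window [6,6] length 1
  Position 7 ('c'): window [6,7] length 2
  Position 8 ('a'): repeat (last at 6), move window start to 7
  Position 8 ('a'): window [7,8] length 2
  Position 9 ('a'): repeat (last at 8), move window start to 9
  Position 9 ('a'): window [9,9] length 1
  Position 10 ('g'): window [9,10] length 2
  Position 11 ('b'): window [9,11] length 3
Longest substring with no repeats: "hdca" with length 4

4


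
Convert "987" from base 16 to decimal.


Input: "987" in base 16
Positional expansion:
  Digit '9' (value 9) x 16^2 = 2304
  Digit '8' (value 8) x 16^1 = 128
  Digit '7' (value 7) x 16^0 = 7
Sum = 2439

2439


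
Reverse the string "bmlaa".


Input: bmlaa
Reading characters right to left:
  Position 4: 'a'
  Position 3: 'a'
  Position 2: 'l'
  Position 1: 'm'
  Position 0: 'b'
Reversed: aalmb

aalmb


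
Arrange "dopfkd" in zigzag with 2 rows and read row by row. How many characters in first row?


Zigzag "dopfkd" into 2 rows:
Placing characters:
  'd' => row 0
  'o' => row 1
  'p' => row 0
  'f' => row 1
  'k' => row 0
  'd' => row 1
Rows:
  Row 0: "dpk"
  Row 1: "ofd"
First row length: 3

3


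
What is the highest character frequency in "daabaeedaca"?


Input: daabaeedaca
Character counts:
  'a': 5
  'b': 1
  'c': 1
  'd': 2
  'e': 2
Maximum frequency: 5

5


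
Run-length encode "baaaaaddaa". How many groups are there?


Input: baaaaaddaa
Scanning for consecutive runs:
  Group 1: 'b' x 1 (positions 0-0)
  Group 2: 'a' x 5 (positions 1-5)
  Group 3: 'd' x 2 (positions 6-7)
  Group 4: 'a' x 2 (positions 8-9)
Total groups: 4

4


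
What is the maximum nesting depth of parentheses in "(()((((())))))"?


Input: "(()((((())))))"
Tracking depth:
  Position 0 '(': depth becomes 1
  Position 1 '(': depth becomes 2
  Position 2 ')': depth becomes 1
  Position 3 '(': depth becomes 2
  Position 4 '(': depth becomes 3
  Position 5 '(': depth becomes 4
  Position 6 '(': depth becomes 5
  Position 7 '(': depth becomes 6
  Position 8 ')': depth becomes 5
  Position 9 ')': depth becomes 4
  Position 10 ')': depth becomes 3
  Position 11 ')': depth becomes 2
  Position 12 ')': depth becomes 1
  Position 13 ')': depth becomes 0
Maximum depth reached: 6

6


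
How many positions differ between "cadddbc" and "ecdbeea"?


Comparing "cadddbc" and "ecdbeea" position by position:
  Position 0: 'c' vs 'e' => DIFFER
  Position 1: 'a' vs 'c' => DIFFER
  Position 2: 'd' vs 'd' => same
  Position 3: 'd' vs 'b' => DIFFER
  Position 4: 'd' vs 'e' => DIFFER
  Position 5: 'b' vs 'e' => DIFFER
  Position 6: 'c' vs 'a' => DIFFER
Positions that differ: 6

6


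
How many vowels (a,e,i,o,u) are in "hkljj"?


Input: hkljj
Checking each character:
  'h' at position 0: consonant
  'k' at position 1: consonant
  'l' at position 2: consonant
  'j' at position 3: consonant
  'j' at position 4: consonant
Total vowels: 0

0


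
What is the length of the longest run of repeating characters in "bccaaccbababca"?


Input: "bccaaccbababca"
Scanning for longest run:
  Position 1 ('c'): new char, reset run to 1
  Position 2 ('c'): continues run of 'c', length=2
  Position 3 ('a'): new char, reset run to 1
  Position 4 ('a'): continues run of 'a', length=2
  Position 5 ('c'): new char, reset run to 1
  Position 6 ('c'): continues run of 'c', length=2
  Position 7 ('b'): new char, reset run to 1
  Position 8 ('a'): new char, reset run to 1
  Position 9 ('b'): new char, reset run to 1
  Position 10 ('a'): new char, reset run to 1
  Position 11 ('b'): new char, reset run to 1
  Position 12 ('c'): new char, reset run to 1
  Position 13 ('a'): new char, reset run to 1
Longest run: 'c' with length 2

2


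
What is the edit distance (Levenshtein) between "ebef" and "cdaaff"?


Computing edit distance: "ebef" -> "cdaaff"
DP table:
           c    d    a    a    f    f
      0    1    2    3    4    5    6
  e   1    1    2    3    4    5    6
  b   2    2    2    3    4    5    6
  e   3    3    3    3    4    5    6
  f   4    4    4    4    4    4    5
Edit distance = dp[4][6] = 5

5


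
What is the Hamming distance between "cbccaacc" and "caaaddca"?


Comparing "cbccaacc" and "caaaddca" position by position:
  Position 0: 'c' vs 'c' => same
  Position 1: 'b' vs 'a' => differ
  Position 2: 'c' vs 'a' => differ
  Position 3: 'c' vs 'a' => differ
  Position 4: 'a' vs 'd' => differ
  Position 5: 'a' vs 'd' => differ
  Position 6: 'c' vs 'c' => same
  Position 7: 'c' vs 'a' => differ
Total differences (Hamming distance): 6

6


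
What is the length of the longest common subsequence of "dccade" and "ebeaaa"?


LCS of "dccade" and "ebeaaa"
DP table:
           e    b    e    a    a    a
      0    0    0    0    0    0    0
  d   0    0    0    0    0    0    0
  c   0    0    0    0    0    0    0
  c   0    0    0    0    0    0    0
  a   0    0    0    0    1    1    1
  d   0    0    0    0    1    1    1
  e   0    1    1    1    1    1    1
LCS length = dp[6][6] = 1

1


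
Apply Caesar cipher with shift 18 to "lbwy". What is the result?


Caesar cipher: shift "lbwy" by 18
  'l' (pos 11) + 18 = pos 3 = 'd'
  'b' (pos 1) + 18 = pos 19 = 't'
  'w' (pos 22) + 18 = pos 14 = 'o'
  'y' (pos 24) + 18 = pos 16 = 'q'
Result: dtoq

dtoq


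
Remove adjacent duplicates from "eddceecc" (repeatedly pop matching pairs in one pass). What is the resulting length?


Input: eddceecc
Stack-based adjacent duplicate removal:
  Read 'e': push. Stack: e
  Read 'd': push. Stack: ed
  Read 'd': matches stack top 'd' => pop. Stack: e
  Read 'c': push. Stack: ec
  Read 'e': push. Stack: ece
  Read 'e': matches stack top 'e' => pop. Stack: ec
  Read 'c': matches stack top 'c' => pop. Stack: e
  Read 'c': push. Stack: ec
Final stack: "ec" (length 2)

2


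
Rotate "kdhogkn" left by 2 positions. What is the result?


Input: "kdhogkn", rotate left by 2
First 2 characters: "kd"
Remaining characters: "hogkn"
Concatenate remaining + first: "hogkn" + "kd" = "hogknkd"

hogknkd


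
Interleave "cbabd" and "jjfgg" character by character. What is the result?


Interleaving "cbabd" and "jjfgg":
  Position 0: 'c' from first, 'j' from second => "cj"
  Position 1: 'b' from first, 'j' from second => "bj"
  Position 2: 'a' from first, 'f' from second => "af"
  Position 3: 'b' from first, 'g' from second => "bg"
  Position 4: 'd' from first, 'g' from second => "dg"
Result: cjbjafbgdg

cjbjafbgdg


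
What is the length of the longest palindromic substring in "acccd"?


Input: "acccd"
Checking substrings for palindromes:
  [1:4] "ccc" (len 3) => palindrome
  [1:3] "cc" (len 2) => palindrome
  [2:4] "cc" (len 2) => palindrome
Longest palindromic substring: "ccc" with length 3

3


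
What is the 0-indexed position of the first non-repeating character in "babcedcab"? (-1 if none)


Input: babcedcab
Character frequencies:
  'a': 2
  'b': 3
  'c': 2
  'd': 1
  'e': 1
Scanning left to right for freq == 1:
  Position 0 ('b'): freq=3, skip
  Position 1 ('a'): freq=2, skip
  Position 2 ('b'): freq=3, skip
  Position 3 ('c'): freq=2, skip
  Position 4 ('e'): unique! => answer = 4

4


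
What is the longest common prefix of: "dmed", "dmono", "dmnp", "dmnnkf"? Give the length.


Words: dmed, dmono, dmnp, dmnnkf
  Position 0: all 'd' => match
  Position 1: all 'm' => match
  Position 2: ('e', 'o', 'n', 'n') => mismatch, stop
LCP = "dm" (length 2)

2


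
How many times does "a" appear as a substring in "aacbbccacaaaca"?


Searching for "a" in "aacbbccacaaaca"
Scanning each position:
  Position 0: "a" => MATCH
  Position 1: "a" => MATCH
  Position 2: "c" => no
  Position 3: "b" => no
  Position 4: "b" => no
  Position 5: "c" => no
  Position 6: "c" => no
  Position 7: "a" => MATCH
  Position 8: "c" => no
  Position 9: "a" => MATCH
  Position 10: "a" => MATCH
  Position 11: "a" => MATCH
  Position 12: "c" => no
  Position 13: "a" => MATCH
Total occurrences: 7

7


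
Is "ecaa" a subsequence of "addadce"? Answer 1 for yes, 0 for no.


Check if "ecaa" is a subsequence of "addadce"
Greedy scan:
  Position 0 ('a'): no match needed
  Position 1 ('d'): no match needed
  Position 2 ('d'): no match needed
  Position 3 ('a'): no match needed
  Position 4 ('d'): no match needed
  Position 5 ('c'): no match needed
  Position 6 ('e'): matches sub[0] = 'e'
Only matched 1/4 characters => not a subsequence

0


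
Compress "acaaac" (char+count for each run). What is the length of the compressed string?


Input: acaaac
Runs:
  'a' x 1 => "a1"
  'c' x 1 => "c1"
  'a' x 3 => "a3"
  'c' x 1 => "c1"
Compressed: "a1c1a3c1"
Compressed length: 8

8


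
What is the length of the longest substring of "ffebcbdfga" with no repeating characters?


Input: "ffebcbdfga"
Sliding window (track last position of each char):
  Position 0 ('f'): window [0,0] length 1 -- new best
  Position 1 ('f'): repeat (last at 0), move window start to 1
  Position 1 ('f'): window [1,1] length 1
  Position 2 ('e'): window [1,2] length 2 -- new best
  Position 3 ('b'): window [1,3] length 3 -- new best
  Position 4 ('c'): window [1,4] length 4 -- new best
  Position 5 ('b'): repeat (last at 3), move window start to 4
  Position 5 ('b'): window [4,5] length 2
  Position 6 ('d'): window [4,6] length 3
  Position 7 ('f'): window [4,7] length 4
  Position 8 ('g'): window [4,8] length 5 -- new best
  Position 9 ('a'): window [4,9] length 6 -- new best
Longest substring with no repeats: "cbdfga" with length 6

6


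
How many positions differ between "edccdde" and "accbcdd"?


Comparing "edccdde" and "accbcdd" position by position:
  Position 0: 'e' vs 'a' => DIFFER
  Position 1: 'd' vs 'c' => DIFFER
  Position 2: 'c' vs 'c' => same
  Position 3: 'c' vs 'b' => DIFFER
  Position 4: 'd' vs 'c' => DIFFER
  Position 5: 'd' vs 'd' => same
  Position 6: 'e' vs 'd' => DIFFER
Positions that differ: 5

5


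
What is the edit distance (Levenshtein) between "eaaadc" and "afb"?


Computing edit distance: "eaaadc" -> "afb"
DP table:
           a    f    b
      0    1    2    3
  e   1    1    2    3
  a   2    1    2    3
  a   3    2    2    3
  a   4    3    3    3
  d   5    4    4    4
  c   6    5    5    5
Edit distance = dp[6][3] = 5

5


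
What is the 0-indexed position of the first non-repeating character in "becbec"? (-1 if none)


Input: becbec
Character frequencies:
  'b': 2
  'c': 2
  'e': 2
Scanning left to right for freq == 1:
  Position 0 ('b'): freq=2, skip
  Position 1 ('e'): freq=2, skip
  Position 2 ('c'): freq=2, skip
  Position 3 ('b'): freq=2, skip
  Position 4 ('e'): freq=2, skip
  Position 5 ('c'): freq=2, skip
  No unique character found => answer = -1

-1


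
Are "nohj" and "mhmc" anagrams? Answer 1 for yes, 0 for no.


Strings: "nohj", "mhmc"
Sorted first:  hjno
Sorted second: chmm
Differ at position 0: 'h' vs 'c' => not anagrams

0


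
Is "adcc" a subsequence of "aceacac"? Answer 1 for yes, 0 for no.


Check if "adcc" is a subsequence of "aceacac"
Greedy scan:
  Position 0 ('a'): matches sub[0] = 'a'
  Position 1 ('c'): no match needed
  Position 2 ('e'): no match needed
  Position 3 ('a'): no match needed
  Position 4 ('c'): no match needed
  Position 5 ('a'): no match needed
  Position 6 ('c'): no match needed
Only matched 1/4 characters => not a subsequence

0
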